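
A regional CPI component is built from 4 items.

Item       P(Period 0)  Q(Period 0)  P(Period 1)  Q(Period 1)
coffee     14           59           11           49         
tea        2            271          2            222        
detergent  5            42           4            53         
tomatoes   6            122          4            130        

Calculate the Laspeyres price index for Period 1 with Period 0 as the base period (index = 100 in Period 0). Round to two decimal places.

Laspeyres price index uses base-period quantities as weights.
ΣP(Period 1)·Q(Period 0) = 11×59 + 2×271 + 4×42 + 4×122 = 649 + 542 + 168 + 488 = 1847
ΣP(Period 0)·Q(Period 0) = 14×59 + 2×271 + 5×42 + 6×122 = 826 + 542 + 210 + 732 = 2310
Index = 1847 / 2310 × 100 = 79.9567

79.96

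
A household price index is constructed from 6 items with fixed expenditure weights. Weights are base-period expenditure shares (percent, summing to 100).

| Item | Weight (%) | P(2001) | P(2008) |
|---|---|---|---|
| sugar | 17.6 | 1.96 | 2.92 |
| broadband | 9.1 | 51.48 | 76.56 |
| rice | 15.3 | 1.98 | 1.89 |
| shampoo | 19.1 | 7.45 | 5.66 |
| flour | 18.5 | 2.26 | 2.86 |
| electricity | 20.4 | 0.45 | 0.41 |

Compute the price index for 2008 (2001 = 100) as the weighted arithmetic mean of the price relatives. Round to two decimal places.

110.87

sugar: 17.6 × (2.92/1.96) = 17.6 × 1.489796 = 26.2204
broadband: 9.1 × (76.56/51.48) = 9.1 × 1.487179 = 13.5333
rice: 15.3 × (1.89/1.98) = 15.3 × 0.954545 = 14.6045
shampoo: 19.1 × (5.66/7.45) = 19.1 × 0.759732 = 14.5109
flour: 18.5 × (2.86/2.26) = 18.5 × 1.265487 = 23.4115
electricity: 20.4 × (0.41/0.45) = 20.4 × 0.911111 = 18.5867
Index = Σ wᵢ·(p₁ᵢ/p₀ᵢ) = 26.2204 + 13.5333 + 14.6045 + 14.5109 + 23.4115 + 18.5867 = 110.8673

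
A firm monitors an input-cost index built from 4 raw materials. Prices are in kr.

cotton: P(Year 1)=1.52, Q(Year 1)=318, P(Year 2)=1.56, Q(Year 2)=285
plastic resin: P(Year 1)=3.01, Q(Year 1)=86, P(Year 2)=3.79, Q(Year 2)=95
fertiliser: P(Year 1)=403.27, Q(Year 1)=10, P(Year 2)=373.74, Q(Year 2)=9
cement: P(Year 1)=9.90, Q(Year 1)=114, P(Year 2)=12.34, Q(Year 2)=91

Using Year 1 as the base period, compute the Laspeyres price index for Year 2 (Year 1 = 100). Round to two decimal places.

101.06

Laspeyres price index uses base-period quantities as weights.
ΣP(Year 2)·Q(Year 1) = 1.56×318 + 3.79×86 + 373.74×10 + 12.34×114 = 496.08 + 325.94 + 3737.4 + 1406.76 = 5966.18
ΣP(Year 1)·Q(Year 1) = 1.52×318 + 3.01×86 + 403.27×10 + 9.90×114 = 483.36 + 258.86 + 4032.7 + 1128.6 = 5903.52
Index = 5966.18 / 5903.52 × 100 = 101.0614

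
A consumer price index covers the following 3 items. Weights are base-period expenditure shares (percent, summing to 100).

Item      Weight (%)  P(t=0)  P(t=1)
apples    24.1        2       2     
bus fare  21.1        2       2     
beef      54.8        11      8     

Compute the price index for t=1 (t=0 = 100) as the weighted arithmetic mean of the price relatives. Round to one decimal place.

apples: 24.1 × (2/2) = 24.1 × 1.000000 = 24.1000
bus fare: 21.1 × (2/2) = 21.1 × 1.000000 = 21.1000
beef: 54.8 × (8/11) = 54.8 × 0.727273 = 39.8545
Index = Σ wᵢ·(p₁ᵢ/p₀ᵢ) = 24.1000 + 21.1000 + 39.8545 = 85.0545

85.1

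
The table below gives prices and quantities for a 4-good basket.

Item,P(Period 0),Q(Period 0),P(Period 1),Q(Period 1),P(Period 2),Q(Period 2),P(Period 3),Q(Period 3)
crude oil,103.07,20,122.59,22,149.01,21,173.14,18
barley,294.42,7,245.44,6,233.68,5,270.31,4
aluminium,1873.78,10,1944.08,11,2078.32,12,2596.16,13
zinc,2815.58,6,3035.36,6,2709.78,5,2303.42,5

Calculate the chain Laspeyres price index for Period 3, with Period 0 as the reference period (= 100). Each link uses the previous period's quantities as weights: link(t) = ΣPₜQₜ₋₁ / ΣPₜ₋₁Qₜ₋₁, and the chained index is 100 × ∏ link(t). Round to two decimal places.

117.28

Link Period 0→Period 1:
ΣP(Period 1)Q(Period 0) = 122.59×20 + 245.44×7 + 1944.08×10 + 3035.36×6 = 2451.8 + 1718.08 + 19440.8 + 18212.16 = 41822.84
ΣP(Period 0)Q(Period 0) = 103.07×20 + 294.42×7 + 1873.78×10 + 2815.58×6 = 2061.4 + 2060.94 + 18737.8 + 16893.48 = 39753.62
link = 41822.84/39753.62 = 1.052051
Link Period 1→Period 2:
ΣP(Period 2)Q(Period 1) = 149.01×22 + 233.68×6 + 2078.32×11 + 2709.78×6 = 3278.22 + 1402.08 + 22861.52 + 16258.68 = 43800.5
ΣP(Period 1)Q(Period 1) = 122.59×22 + 245.44×6 + 1944.08×11 + 3035.36×6 = 2696.98 + 1472.64 + 21384.88 + 18212.16 = 43766.66
link = 43800.5/43766.66 = 1.000773
Link Period 2→Period 3:
ΣP(Period 3)Q(Period 2) = 173.14×21 + 270.31×5 + 2596.16×12 + 2303.42×5 = 3635.94 + 1351.55 + 31153.92 + 11517.1 = 47658.51
ΣP(Period 2)Q(Period 2) = 149.01×21 + 233.68×5 + 2078.32×12 + 2709.78×5 = 3129.21 + 1168.4 + 24939.84 + 13548.9 = 42786.35
link = 47658.51/42786.35 = 1.113872
Chained index = 100 × 1.052051 × 1.000773 × 1.113872 = 117.2756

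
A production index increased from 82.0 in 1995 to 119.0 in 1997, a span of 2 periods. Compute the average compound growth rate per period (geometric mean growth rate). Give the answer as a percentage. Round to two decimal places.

20.47%

Growth factor = (119.0/82.0)^(1/2) = (1.451220)^(1/2) = 1.204666
Growth rate = 1.204666 − 1 = 0.204666 = 20.4666%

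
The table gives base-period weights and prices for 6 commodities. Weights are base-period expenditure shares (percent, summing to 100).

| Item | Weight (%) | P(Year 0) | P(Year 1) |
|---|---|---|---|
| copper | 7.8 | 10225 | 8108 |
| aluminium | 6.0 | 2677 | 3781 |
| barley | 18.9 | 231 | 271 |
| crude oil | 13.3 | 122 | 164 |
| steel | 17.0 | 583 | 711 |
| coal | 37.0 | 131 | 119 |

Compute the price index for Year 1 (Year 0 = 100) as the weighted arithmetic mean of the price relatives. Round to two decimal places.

109.05

copper: 7.8 × (8108/10225) = 7.8 × 0.792958 = 6.1851
aluminium: 6.0 × (3781/2677) = 6.0 × 1.412402 = 8.4744
barley: 18.9 × (271/231) = 18.9 × 1.173160 = 22.1727
crude oil: 13.3 × (164/122) = 13.3 × 1.344262 = 17.8787
steel: 17.0 × (711/583) = 17.0 × 1.219554 = 20.7324
coal: 37.0 × (119/131) = 37.0 × 0.908397 = 33.6107
Index = Σ wᵢ·(p₁ᵢ/p₀ᵢ) = 6.1851 + 8.4744 + 22.1727 + 17.8787 + 20.7324 + 33.6107 = 109.0540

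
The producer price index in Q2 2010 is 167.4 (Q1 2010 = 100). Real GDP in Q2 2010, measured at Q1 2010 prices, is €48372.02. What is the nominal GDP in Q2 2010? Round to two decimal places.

Nominal = Real × (Index/100) = 48372.02 × (167.4/100)
        = 48372.02 × 1.674 = 80974.7615

80974.76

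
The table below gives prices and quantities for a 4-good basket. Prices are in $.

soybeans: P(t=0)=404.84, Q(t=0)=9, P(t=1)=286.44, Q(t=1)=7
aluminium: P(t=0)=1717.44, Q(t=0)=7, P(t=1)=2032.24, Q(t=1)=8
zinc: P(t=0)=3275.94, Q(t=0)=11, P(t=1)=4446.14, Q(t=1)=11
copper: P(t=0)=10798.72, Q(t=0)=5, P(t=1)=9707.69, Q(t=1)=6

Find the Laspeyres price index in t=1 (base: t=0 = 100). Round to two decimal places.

108.09

Laspeyres price index uses base-period quantities as weights.
ΣP(t=1)·Q(t=0) = 286.44×9 + 2032.24×7 + 4446.14×11 + 9707.69×5 = 2577.96 + 14225.68 + 48907.54 + 48538.45 = 114249.63
ΣP(t=0)·Q(t=0) = 404.84×9 + 1717.44×7 + 3275.94×11 + 10798.72×5 = 3643.56 + 12022.08 + 36035.34 + 53993.6 = 105694.58
Index = 114249.63 / 105694.58 × 100 = 108.0941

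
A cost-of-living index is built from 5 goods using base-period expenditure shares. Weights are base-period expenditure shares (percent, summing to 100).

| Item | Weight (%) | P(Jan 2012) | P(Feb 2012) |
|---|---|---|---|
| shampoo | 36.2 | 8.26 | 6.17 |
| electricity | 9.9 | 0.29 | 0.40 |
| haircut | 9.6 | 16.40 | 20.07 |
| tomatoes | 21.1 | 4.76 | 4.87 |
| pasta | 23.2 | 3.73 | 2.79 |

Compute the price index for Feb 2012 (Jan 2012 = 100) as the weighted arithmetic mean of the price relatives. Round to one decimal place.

shampoo: 36.2 × (6.17/8.26) = 36.2 × 0.746973 = 27.0404
electricity: 9.9 × (0.40/0.29) = 9.9 × 1.379310 = 13.6552
haircut: 9.6 × (20.07/16.40) = 9.6 × 1.223780 = 11.7483
tomatoes: 21.1 × (4.87/4.76) = 21.1 × 1.023109 = 21.5876
pasta: 23.2 × (2.79/3.73) = 23.2 × 0.747989 = 17.3534
Index = Σ wᵢ·(p₁ᵢ/p₀ᵢ) = 27.0404 + 13.6552 + 11.7483 + 21.5876 + 17.3534 = 91.3849

91.4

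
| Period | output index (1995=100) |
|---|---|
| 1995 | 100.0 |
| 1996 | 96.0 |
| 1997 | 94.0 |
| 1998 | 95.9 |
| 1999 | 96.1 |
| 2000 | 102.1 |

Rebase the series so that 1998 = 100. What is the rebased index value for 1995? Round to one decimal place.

104.3

Rebased(1995) = 100.0 / 95.9 × 100 = 104.2753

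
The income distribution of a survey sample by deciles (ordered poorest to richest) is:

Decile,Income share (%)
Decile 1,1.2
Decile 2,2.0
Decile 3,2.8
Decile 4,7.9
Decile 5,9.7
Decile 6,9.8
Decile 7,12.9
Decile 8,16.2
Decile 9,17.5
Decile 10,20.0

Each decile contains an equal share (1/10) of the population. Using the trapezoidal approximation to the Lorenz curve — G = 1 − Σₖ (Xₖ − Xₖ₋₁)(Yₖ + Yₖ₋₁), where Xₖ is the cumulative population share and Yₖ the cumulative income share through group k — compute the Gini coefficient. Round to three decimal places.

Cumulative income shares Yₖ: 0.0120, 0.0320, 0.0600, 0.1390, 0.2360, 0.3340, 0.4630, 0.6250, 0.8000, 1.0000
Σ (Xₖ−Xₖ₋₁)(Yₖ+Yₖ₋₁) = (1/10)(0.0120+0.0000) + (1/10)(0.0320+0.0120) + (1/10)(0.0600+0.0320) + (1/10)(0.1390+0.0600) + (1/10)(0.2360+0.1390) + (1/10)(0.3340+0.2360) + (1/10)(0.4630+0.3340) + (1/10)(0.6250+0.4630) + (1/10)(0.8000+0.6250) + (1/10)(1.0000+0.8000)
  = 0.0012 + 0.0044 + 0.0092 + 0.0199 + 0.0375 + 0.0570 + 0.0797 + 0.1088 + 0.1425 + 0.1800 = 0.6402
G = 1 − 0.6402 = 0.3598

0.360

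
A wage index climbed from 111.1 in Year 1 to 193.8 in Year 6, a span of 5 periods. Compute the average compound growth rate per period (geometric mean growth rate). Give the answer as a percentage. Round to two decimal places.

Growth factor = (193.8/111.1)^(1/5) = (1.744374)^(1/5) = 1.117707
Growth rate = 1.117707 − 1 = 0.117707 = 11.7707%

11.77%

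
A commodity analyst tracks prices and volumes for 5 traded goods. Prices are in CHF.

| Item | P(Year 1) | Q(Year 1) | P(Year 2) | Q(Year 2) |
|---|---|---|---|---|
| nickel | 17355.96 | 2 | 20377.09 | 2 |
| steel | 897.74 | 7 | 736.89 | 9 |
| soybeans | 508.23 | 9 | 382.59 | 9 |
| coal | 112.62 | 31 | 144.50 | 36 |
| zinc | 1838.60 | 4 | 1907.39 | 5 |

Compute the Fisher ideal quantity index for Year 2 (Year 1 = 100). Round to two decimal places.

Laspeyres component (base-period weights):
ΣP(Year 1)Q(Year 2) = 17355.96×2 + 897.74×9 + 508.23×9 + 112.62×36 + 1838.60×5 = 34711.92 + 8079.66 + 4574.07 + 4054.32 + 9193 = 60612.97
ΣP(Year 1)Q(Year 1) = 17355.96×2 + 897.74×7 + 508.23×9 + 112.62×31 + 1838.60×4 = 34711.92 + 6284.18 + 4574.07 + 3491.22 + 7354.4 = 56415.79
L = 60612.97 / 56415.79 × 100 = 107.4397
Paasche component (current-period weights):
ΣP(Year 2)Q(Year 2) = 20377.09×2 + 736.89×9 + 382.59×9 + 144.50×36 + 1907.39×5 = 40754.18 + 6632.01 + 3443.31 + 5202 + 9536.95 = 65568.45
ΣP(Year 2)Q(Year 1) = 20377.09×2 + 736.89×7 + 382.59×9 + 144.50×31 + 1907.39×4 = 40754.18 + 5158.23 + 3443.31 + 4479.5 + 7629.56 = 61464.78
P = 65568.45 / 61464.78 × 100 = 106.6765
Fisher = √(L × P) = √(107.4397 × 106.6765) = 107.0574

107.06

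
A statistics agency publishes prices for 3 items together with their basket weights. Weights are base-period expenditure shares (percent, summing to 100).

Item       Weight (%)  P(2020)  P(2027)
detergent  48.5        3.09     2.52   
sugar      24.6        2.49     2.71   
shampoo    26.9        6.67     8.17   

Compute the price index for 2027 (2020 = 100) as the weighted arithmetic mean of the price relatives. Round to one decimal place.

99.3

detergent: 48.5 × (2.52/3.09) = 48.5 × 0.815534 = 39.5534
sugar: 24.6 × (2.71/2.49) = 24.6 × 1.088353 = 26.7735
shampoo: 26.9 × (8.17/6.67) = 26.9 × 1.224888 = 32.9495
Index = Σ wᵢ·(p₁ᵢ/p₀ᵢ) = 39.5534 + 26.7735 + 32.9495 = 99.2764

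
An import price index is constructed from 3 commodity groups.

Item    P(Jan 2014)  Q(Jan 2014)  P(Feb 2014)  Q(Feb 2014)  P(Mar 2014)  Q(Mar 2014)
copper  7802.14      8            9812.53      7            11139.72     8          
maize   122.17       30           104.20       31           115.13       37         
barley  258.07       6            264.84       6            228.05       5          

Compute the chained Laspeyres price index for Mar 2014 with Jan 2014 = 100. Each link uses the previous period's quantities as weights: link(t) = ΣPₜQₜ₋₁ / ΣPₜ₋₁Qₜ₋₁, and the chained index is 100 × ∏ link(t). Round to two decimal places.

Link Jan 2014→Feb 2014:
ΣP(Feb 2014)Q(Jan 2014) = 9812.53×8 + 104.20×30 + 264.84×6 = 78500.24 + 3126 + 1589.04 = 83215.28
ΣP(Jan 2014)Q(Jan 2014) = 7802.14×8 + 122.17×30 + 258.07×6 = 62417.12 + 3665.1 + 1548.42 = 67630.64
link = 83215.28/67630.64 = 1.230438
Link Feb 2014→Mar 2014:
ΣP(Mar 2014)Q(Feb 2014) = 11139.72×7 + 115.13×31 + 228.05×6 = 77978.04 + 3569.03 + 1368.3 = 82915.37
ΣP(Feb 2014)Q(Feb 2014) = 9812.53×7 + 104.20×31 + 264.84×6 = 68687.71 + 3230.2 + 1589.04 = 73506.95
link = 82915.37/73506.95 = 1.127994
Chained index = 100 × 1.230438 × 1.127994 = 138.7926

138.79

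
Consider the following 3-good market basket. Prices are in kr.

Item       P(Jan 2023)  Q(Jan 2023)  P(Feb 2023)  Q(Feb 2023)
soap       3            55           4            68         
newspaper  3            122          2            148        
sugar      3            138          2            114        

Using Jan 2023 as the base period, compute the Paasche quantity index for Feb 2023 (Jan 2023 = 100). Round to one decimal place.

Paasche quantity index uses current-period prices as weights.
ΣP(Feb 2023)·Q(Feb 2023) = 4×68 + 2×148 + 2×114 = 272 + 296 + 228 = 796
ΣP(Feb 2023)·Q(Jan 2023) = 4×55 + 2×122 + 2×138 = 220 + 244 + 276 = 740
Index = 796 / 740 × 100 = 107.5676

107.6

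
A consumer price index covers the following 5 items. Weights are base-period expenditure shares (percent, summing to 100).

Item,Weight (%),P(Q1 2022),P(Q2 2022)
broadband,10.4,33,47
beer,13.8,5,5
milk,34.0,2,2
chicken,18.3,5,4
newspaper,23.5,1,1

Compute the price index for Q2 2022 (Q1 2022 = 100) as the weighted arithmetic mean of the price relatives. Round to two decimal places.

100.75

broadband: 10.4 × (47/33) = 10.4 × 1.424242 = 14.8121
beer: 13.8 × (5/5) = 13.8 × 1.000000 = 13.8000
milk: 34.0 × (2/2) = 34.0 × 1.000000 = 34.0000
chicken: 18.3 × (4/5) = 18.3 × 0.800000 = 14.6400
newspaper: 23.5 × (1/1) = 23.5 × 1.000000 = 23.5000
Index = Σ wᵢ·(p₁ᵢ/p₀ᵢ) = 14.8121 + 13.8000 + 34.0000 + 14.6400 + 23.5000 = 100.7521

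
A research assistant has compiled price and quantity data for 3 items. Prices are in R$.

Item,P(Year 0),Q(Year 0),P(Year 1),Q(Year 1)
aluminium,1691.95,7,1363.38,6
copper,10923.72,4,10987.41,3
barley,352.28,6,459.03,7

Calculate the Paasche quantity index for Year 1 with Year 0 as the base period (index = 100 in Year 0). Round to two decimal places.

78.86

Paasche quantity index uses current-period prices as weights.
ΣP(Year 1)·Q(Year 1) = 1363.38×6 + 10987.41×3 + 459.03×7 = 8180.28 + 32962.23 + 3213.21 = 44355.72
ΣP(Year 1)·Q(Year 0) = 1363.38×7 + 10987.41×4 + 459.03×6 = 9543.66 + 43949.64 + 2754.18 = 56247.48
Index = 44355.72 / 56247.48 × 100 = 78.8581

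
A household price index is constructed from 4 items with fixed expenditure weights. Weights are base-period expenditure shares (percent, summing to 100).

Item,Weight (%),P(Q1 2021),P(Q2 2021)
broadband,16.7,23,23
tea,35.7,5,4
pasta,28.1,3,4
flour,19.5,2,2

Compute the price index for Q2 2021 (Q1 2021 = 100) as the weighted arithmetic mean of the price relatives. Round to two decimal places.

102.23

broadband: 16.7 × (23/23) = 16.7 × 1.000000 = 16.7000
tea: 35.7 × (4/5) = 35.7 × 0.800000 = 28.5600
pasta: 28.1 × (4/3) = 28.1 × 1.333333 = 37.4667
flour: 19.5 × (2/2) = 19.5 × 1.000000 = 19.5000
Index = Σ wᵢ·(p₁ᵢ/p₀ᵢ) = 16.7000 + 28.5600 + 37.4667 + 19.5000 = 102.2267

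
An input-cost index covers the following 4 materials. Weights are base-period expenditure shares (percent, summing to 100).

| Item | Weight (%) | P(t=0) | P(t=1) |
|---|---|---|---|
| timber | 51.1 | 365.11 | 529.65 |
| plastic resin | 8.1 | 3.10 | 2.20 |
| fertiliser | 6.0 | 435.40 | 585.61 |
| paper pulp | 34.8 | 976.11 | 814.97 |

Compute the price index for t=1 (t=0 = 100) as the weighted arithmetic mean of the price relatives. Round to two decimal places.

117.00

timber: 51.1 × (529.65/365.11) = 51.1 × 1.450659 = 74.1287
plastic resin: 8.1 × (2.20/3.10) = 8.1 × 0.709677 = 5.7484
fertiliser: 6.0 × (585.61/435.40) = 6.0 × 1.344993 = 8.0700
paper pulp: 34.8 × (814.97/976.11) = 34.8 × 0.834916 = 29.0551
Index = Σ wᵢ·(p₁ᵢ/p₀ᵢ) = 74.1287 + 5.7484 + 8.0700 + 29.0551 = 117.0021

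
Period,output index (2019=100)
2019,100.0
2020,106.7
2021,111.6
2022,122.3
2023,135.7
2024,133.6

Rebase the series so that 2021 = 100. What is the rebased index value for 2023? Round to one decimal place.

121.6

Rebased(2023) = 135.7 / 111.6 × 100 = 121.5950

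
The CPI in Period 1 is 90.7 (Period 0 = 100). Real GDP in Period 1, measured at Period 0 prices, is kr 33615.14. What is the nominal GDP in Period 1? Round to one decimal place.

30488.9

Nominal = Real × (Index/100) = 33615.14 × (90.7/100)
        = 33615.14 × 0.907 = 30488.9320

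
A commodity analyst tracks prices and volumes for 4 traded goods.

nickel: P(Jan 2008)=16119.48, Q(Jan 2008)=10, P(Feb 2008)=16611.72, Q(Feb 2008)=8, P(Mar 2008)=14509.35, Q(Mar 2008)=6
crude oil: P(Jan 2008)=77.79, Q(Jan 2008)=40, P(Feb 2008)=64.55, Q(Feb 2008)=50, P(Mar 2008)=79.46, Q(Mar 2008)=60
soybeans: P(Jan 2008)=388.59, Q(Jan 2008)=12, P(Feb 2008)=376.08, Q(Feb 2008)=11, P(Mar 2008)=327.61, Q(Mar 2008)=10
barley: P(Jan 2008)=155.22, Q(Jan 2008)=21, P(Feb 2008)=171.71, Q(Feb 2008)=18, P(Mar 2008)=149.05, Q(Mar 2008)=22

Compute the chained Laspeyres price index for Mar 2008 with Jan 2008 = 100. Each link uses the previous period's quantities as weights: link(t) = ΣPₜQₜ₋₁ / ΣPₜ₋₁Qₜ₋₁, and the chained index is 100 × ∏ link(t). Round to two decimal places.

Link Jan 2008→Feb 2008:
ΣP(Feb 2008)Q(Jan 2008) = 16611.72×10 + 64.55×40 + 376.08×12 + 171.71×21 = 166117.2 + 2582 + 4512.96 + 3605.91 = 176818.07
ΣP(Jan 2008)Q(Jan 2008) = 16119.48×10 + 77.79×40 + 388.59×12 + 155.22×21 = 161194.8 + 3111.6 + 4663.08 + 3259.62 = 172229.1
link = 176818.07/172229.1 = 1.026645
Link Feb 2008→Mar 2008:
ΣP(Mar 2008)Q(Feb 2008) = 14509.35×8 + 79.46×50 + 327.61×11 + 149.05×18 = 116074.8 + 3973 + 3603.71 + 2682.9 = 126334.41
ΣP(Feb 2008)Q(Feb 2008) = 16611.72×8 + 64.55×50 + 376.08×11 + 171.71×18 = 132893.76 + 3227.5 + 4136.88 + 3090.78 = 143348.92
link = 126334.41/143348.92 = 0.881307
Chained index = 100 × 1.026645 × 0.881307 = 90.4789

90.48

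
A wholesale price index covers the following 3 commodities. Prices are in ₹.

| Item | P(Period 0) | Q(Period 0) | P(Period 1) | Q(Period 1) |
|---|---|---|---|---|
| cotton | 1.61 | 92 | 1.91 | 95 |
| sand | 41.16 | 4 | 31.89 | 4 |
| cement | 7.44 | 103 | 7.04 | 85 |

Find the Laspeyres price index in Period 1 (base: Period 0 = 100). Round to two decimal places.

95.30

Laspeyres price index uses base-period quantities as weights.
ΣP(Period 1)·Q(Period 0) = 1.91×92 + 31.89×4 + 7.04×103 = 175.72 + 127.56 + 725.12 = 1028.4
ΣP(Period 0)·Q(Period 0) = 1.61×92 + 41.16×4 + 7.44×103 = 148.12 + 164.64 + 766.32 = 1079.08
Index = 1028.4 / 1079.08 × 100 = 95.3034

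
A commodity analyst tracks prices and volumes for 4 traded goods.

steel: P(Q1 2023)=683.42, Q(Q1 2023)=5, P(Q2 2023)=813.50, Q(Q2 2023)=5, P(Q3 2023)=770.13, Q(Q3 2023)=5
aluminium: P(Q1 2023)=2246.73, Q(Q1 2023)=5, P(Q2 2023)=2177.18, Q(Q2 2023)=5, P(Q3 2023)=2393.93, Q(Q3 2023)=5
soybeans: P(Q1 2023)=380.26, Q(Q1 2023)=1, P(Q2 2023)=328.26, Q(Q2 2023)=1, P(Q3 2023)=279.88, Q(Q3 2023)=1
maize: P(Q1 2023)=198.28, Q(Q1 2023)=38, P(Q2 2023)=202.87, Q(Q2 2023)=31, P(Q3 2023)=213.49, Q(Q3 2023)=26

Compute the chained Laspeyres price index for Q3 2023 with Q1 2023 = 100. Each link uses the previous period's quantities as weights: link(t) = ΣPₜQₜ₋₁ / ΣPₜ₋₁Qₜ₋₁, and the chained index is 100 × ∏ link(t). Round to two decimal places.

107.30

Link Q1 2023→Q2 2023:
ΣP(Q2 2023)Q(Q1 2023) = 813.50×5 + 2177.18×5 + 328.26×1 + 202.87×38 = 4067.5 + 10885.9 + 328.26 + 7709.06 = 22990.72
ΣP(Q1 2023)Q(Q1 2023) = 683.42×5 + 2246.73×5 + 380.26×1 + 198.28×38 = 3417.1 + 11233.65 + 380.26 + 7534.64 = 22565.65
link = 22990.72/22565.65 = 1.018837
Link Q2 2023→Q3 2023:
ΣP(Q3 2023)Q(Q2 2023) = 770.13×5 + 2393.93×5 + 279.88×1 + 213.49×31 = 3850.65 + 11969.65 + 279.88 + 6618.19 = 22718.37
ΣP(Q2 2023)Q(Q2 2023) = 813.50×5 + 2177.18×5 + 328.26×1 + 202.87×31 = 4067.5 + 10885.9 + 328.26 + 6288.97 = 21570.63
link = 22718.37/21570.63 = 1.053208
Chained index = 100 × 1.018837 × 1.053208 = 107.3048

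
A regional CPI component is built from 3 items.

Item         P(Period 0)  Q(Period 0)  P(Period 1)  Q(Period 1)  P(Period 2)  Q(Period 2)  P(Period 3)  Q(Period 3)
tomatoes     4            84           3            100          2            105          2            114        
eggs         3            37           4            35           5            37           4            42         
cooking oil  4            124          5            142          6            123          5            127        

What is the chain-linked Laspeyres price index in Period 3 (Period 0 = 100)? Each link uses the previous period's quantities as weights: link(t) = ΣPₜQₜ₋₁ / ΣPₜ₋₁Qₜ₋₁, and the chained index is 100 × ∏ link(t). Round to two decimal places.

Link Period 0→Period 1:
ΣP(Period 1)Q(Period 0) = 3×84 + 4×37 + 5×124 = 252 + 148 + 620 = 1020
ΣP(Period 0)Q(Period 0) = 4×84 + 3×37 + 4×124 = 336 + 111 + 496 = 943
link = 1020/943 = 1.081654
Link Period 1→Period 2:
ΣP(Period 2)Q(Period 1) = 2×100 + 5×35 + 6×142 = 200 + 175 + 852 = 1227
ΣP(Period 1)Q(Period 1) = 3×100 + 4×35 + 5×142 = 300 + 140 + 710 = 1150
link = 1227/1150 = 1.066957
Link Period 2→Period 3:
ΣP(Period 3)Q(Period 2) = 2×105 + 4×37 + 5×123 = 210 + 148 + 615 = 973
ΣP(Period 2)Q(Period 2) = 2×105 + 5×37 + 6×123 = 210 + 185 + 738 = 1133
link = 973/1133 = 0.858782
Chained index = 100 × 1.081654 × 1.066957 × 0.858782 = 99.1101

99.11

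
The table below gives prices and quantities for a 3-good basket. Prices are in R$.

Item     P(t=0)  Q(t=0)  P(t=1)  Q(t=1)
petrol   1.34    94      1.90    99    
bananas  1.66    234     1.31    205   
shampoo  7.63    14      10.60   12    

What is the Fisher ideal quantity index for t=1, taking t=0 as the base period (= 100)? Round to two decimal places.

91.51

Laspeyres component (base-period weights):
ΣP(t=0)Q(t=1) = 1.34×99 + 1.66×205 + 7.63×12 = 132.66 + 340.3 + 91.56 = 564.52
ΣP(t=0)Q(t=0) = 1.34×94 + 1.66×234 + 7.63×14 = 125.96 + 388.44 + 106.82 = 621.22
L = 564.52 / 621.22 × 100 = 90.8728
Paasche component (current-period weights):
ΣP(t=1)Q(t=1) = 1.90×99 + 1.31×205 + 10.60×12 = 188.1 + 268.55 + 127.2 = 583.85
ΣP(t=1)Q(t=0) = 1.90×94 + 1.31×234 + 10.60×14 = 178.6 + 306.54 + 148.4 = 633.54
P = 583.85 / 633.54 × 100 = 92.1568
Fisher = √(L × P) = √(90.8728 × 92.1568) = 91.5125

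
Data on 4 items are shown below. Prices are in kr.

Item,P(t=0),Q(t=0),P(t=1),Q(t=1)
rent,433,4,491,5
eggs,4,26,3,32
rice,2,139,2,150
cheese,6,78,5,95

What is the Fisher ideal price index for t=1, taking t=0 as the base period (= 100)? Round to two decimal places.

Laspeyres component (base-period weights):
ΣP(t=1)Q(t=0) = 491×4 + 3×26 + 2×139 + 5×78 = 1964 + 78 + 278 + 390 = 2710
ΣP(t=0)Q(t=0) = 433×4 + 4×26 + 2×139 + 6×78 = 1732 + 104 + 278 + 468 = 2582
L = 2710 / 2582 × 100 = 104.9574
Paasche component (current-period weights):
ΣP(t=1)Q(t=1) = 491×5 + 3×32 + 2×150 + 5×95 = 2455 + 96 + 300 + 475 = 3326
ΣP(t=0)Q(t=1) = 433×5 + 4×32 + 2×150 + 6×95 = 2165 + 128 + 300 + 570 = 3163
P = 3326 / 3163 × 100 = 105.1533
Fisher = √(L × P) = √(104.9574 × 105.1533) = 105.0553

105.06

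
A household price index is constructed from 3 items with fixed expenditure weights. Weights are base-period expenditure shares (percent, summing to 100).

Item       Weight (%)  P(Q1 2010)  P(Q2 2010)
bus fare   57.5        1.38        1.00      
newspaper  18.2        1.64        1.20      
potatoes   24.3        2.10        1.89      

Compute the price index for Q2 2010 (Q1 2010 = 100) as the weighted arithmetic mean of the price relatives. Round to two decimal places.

bus fare: 57.5 × (1.00/1.38) = 57.5 × 0.724638 = 41.6667
newspaper: 18.2 × (1.20/1.64) = 18.2 × 0.731707 = 13.3171
potatoes: 24.3 × (1.89/2.10) = 24.3 × 0.900000 = 21.8700
Index = Σ wᵢ·(p₁ᵢ/p₀ᵢ) = 41.6667 + 13.3171 + 21.8700 = 76.8537

76.85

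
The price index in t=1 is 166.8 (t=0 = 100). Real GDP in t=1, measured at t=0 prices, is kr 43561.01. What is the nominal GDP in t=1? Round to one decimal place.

72659.8

Nominal = Real × (Index/100) = 43561.01 × (166.8/100)
        = 43561.01 × 1.668 = 72659.7647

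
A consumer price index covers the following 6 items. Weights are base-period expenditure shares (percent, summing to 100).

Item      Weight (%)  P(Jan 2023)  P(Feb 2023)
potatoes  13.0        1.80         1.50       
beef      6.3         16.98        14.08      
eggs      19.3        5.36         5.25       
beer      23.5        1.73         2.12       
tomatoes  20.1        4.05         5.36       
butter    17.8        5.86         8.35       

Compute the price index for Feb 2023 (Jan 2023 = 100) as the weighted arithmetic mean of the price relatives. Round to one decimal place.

potatoes: 13.0 × (1.50/1.80) = 13.0 × 0.833333 = 10.8333
beef: 6.3 × (14.08/16.98) = 6.3 × 0.829211 = 5.2240
eggs: 19.3 × (5.25/5.36) = 19.3 × 0.979478 = 18.9039
beer: 23.5 × (2.12/1.73) = 23.5 × 1.225434 = 28.7977
tomatoes: 20.1 × (5.36/4.05) = 20.1 × 1.323457 = 26.6015
butter: 17.8 × (8.35/5.86) = 17.8 × 1.424915 = 25.3635
Index = Σ wᵢ·(p₁ᵢ/p₀ᵢ) = 10.8333 + 5.2240 + 18.9039 + 28.7977 + 26.6015 + 25.3635 = 115.7239

115.7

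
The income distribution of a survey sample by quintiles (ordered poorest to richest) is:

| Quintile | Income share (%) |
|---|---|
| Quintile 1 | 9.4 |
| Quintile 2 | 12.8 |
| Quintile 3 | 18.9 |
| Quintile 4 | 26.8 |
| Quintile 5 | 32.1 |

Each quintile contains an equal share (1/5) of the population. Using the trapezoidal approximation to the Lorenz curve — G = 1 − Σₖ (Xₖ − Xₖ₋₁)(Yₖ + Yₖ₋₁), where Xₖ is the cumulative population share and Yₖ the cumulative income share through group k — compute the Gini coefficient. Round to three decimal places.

Cumulative income shares Yₖ: 0.0940, 0.2220, 0.4110, 0.6790, 1.0000
Σ (Xₖ−Xₖ₋₁)(Yₖ+Yₖ₋₁) = (1/5)(0.0940+0.0000) + (1/5)(0.2220+0.0940) + (1/5)(0.4110+0.2220) + (1/5)(0.6790+0.4110) + (1/5)(1.0000+0.6790)
  = 0.0188 + 0.0632 + 0.1266 + 0.2180 + 0.3358 = 0.7624
G = 1 − 0.7624 = 0.2376

0.238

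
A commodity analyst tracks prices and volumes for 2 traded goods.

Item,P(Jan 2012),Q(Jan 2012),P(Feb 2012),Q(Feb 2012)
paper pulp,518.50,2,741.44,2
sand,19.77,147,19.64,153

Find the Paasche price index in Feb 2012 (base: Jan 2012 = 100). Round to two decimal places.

110.49

Paasche price index uses current-period quantities as weights.
ΣP(Feb 2012)·Q(Feb 2012) = 741.44×2 + 19.64×153 = 1482.88 + 3004.92 = 4487.8
ΣP(Jan 2012)·Q(Feb 2012) = 518.50×2 + 19.77×153 = 1037 + 3024.81 = 4061.81
Index = 4487.8 / 4061.81 × 100 = 110.4877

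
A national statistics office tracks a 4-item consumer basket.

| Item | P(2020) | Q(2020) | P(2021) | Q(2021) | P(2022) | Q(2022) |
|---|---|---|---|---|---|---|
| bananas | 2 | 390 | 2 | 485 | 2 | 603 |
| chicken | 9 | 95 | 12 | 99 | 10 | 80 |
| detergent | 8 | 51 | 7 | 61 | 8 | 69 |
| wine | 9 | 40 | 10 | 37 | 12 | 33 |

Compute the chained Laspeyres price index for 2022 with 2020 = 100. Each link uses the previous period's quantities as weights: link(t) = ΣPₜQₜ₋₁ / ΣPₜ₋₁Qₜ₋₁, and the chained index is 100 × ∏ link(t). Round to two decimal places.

Link 2020→2021:
ΣP(2021)Q(2020) = 2×390 + 12×95 + 7×51 + 10×40 = 780 + 1140 + 357 + 400 = 2677
ΣP(2020)Q(2020) = 2×390 + 9×95 + 8×51 + 9×40 = 780 + 855 + 408 + 360 = 2403
link = 2677/2403 = 1.114024
Link 2021→2022:
ΣP(2022)Q(2021) = 2×485 + 10×99 + 8×61 + 12×37 = 970 + 990 + 488 + 444 = 2892
ΣP(2021)Q(2021) = 2×485 + 12×99 + 7×61 + 10×37 = 970 + 1188 + 427 + 370 = 2955
link = 2892/2955 = 0.978680
Chained index = 100 × 1.114024 × 0.978680 = 109.0273

109.03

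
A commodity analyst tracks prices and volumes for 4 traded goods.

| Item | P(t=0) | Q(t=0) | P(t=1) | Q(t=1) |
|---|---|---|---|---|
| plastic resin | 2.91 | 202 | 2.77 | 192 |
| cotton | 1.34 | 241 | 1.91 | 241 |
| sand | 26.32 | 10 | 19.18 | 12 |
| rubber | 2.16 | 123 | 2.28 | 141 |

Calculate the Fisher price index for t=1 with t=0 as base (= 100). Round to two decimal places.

Laspeyres component (base-period weights):
ΣP(t=1)Q(t=0) = 2.77×202 + 1.91×241 + 19.18×10 + 2.28×123 = 559.54 + 460.31 + 191.8 + 280.44 = 1492.09
ΣP(t=0)Q(t=0) = 2.91×202 + 1.34×241 + 26.32×10 + 2.16×123 = 587.82 + 322.94 + 263.2 + 265.68 = 1439.64
L = 1492.09 / 1439.64 × 100 = 103.6433
Paasche component (current-period weights):
ΣP(t=1)Q(t=1) = 2.77×192 + 1.91×241 + 19.18×12 + 2.28×141 = 531.84 + 460.31 + 230.16 + 321.48 = 1543.79
ΣP(t=0)Q(t=1) = 2.91×192 + 1.34×241 + 26.32×12 + 2.16×141 = 558.72 + 322.94 + 315.84 + 304.56 = 1502.06
P = 1543.79 / 1502.06 × 100 = 102.7782
Fisher = √(L × P) = √(103.6433 × 102.7782) = 103.2098

103.21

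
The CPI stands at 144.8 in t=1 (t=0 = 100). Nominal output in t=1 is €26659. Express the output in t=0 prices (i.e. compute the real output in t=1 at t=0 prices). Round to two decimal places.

Real = Nominal ÷ (Index/100) = 26659 ÷ (144.8/100)
     = 26659 ÷ 1.448 = 18410.9116

18410.91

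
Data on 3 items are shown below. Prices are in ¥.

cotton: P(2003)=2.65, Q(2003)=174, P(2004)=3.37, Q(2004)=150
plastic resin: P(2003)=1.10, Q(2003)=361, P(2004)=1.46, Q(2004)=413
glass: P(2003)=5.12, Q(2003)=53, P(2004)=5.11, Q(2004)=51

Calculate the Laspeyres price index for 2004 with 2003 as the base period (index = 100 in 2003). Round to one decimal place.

122.5

Laspeyres price index uses base-period quantities as weights.
ΣP(2004)·Q(2003) = 3.37×174 + 1.46×361 + 5.11×53 = 586.38 + 527.06 + 270.83 = 1384.27
ΣP(2003)·Q(2003) = 2.65×174 + 1.10×361 + 5.12×53 = 461.1 + 397.1 + 271.36 = 1129.56
Index = 1384.27 / 1129.56 × 100 = 122.5495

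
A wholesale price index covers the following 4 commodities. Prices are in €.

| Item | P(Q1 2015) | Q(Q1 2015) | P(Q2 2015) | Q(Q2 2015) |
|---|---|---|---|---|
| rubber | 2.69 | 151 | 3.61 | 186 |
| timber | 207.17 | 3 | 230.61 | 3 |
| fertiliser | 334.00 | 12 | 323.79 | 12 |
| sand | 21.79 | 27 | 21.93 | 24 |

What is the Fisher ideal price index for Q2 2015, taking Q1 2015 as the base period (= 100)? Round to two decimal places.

101.89

Laspeyres component (base-period weights):
ΣP(Q2 2015)Q(Q1 2015) = 3.61×151 + 230.61×3 + 323.79×12 + 21.93×27 = 545.11 + 691.83 + 3885.48 + 592.11 = 5714.53
ΣP(Q1 2015)Q(Q1 2015) = 2.69×151 + 207.17×3 + 334.00×12 + 21.79×27 = 406.19 + 621.51 + 4008 + 588.33 = 5624.03
L = 5714.53 / 5624.03 × 100 = 101.6092
Paasche component (current-period weights):
ΣP(Q2 2015)Q(Q2 2015) = 3.61×186 + 230.61×3 + 323.79×12 + 21.93×24 = 671.46 + 691.83 + 3885.48 + 526.32 = 5775.09
ΣP(Q1 2015)Q(Q2 2015) = 2.69×186 + 207.17×3 + 334.00×12 + 21.79×24 = 500.34 + 621.51 + 4008 + 522.96 = 5652.81
P = 5775.09 / 5652.81 × 100 = 102.1632
Fisher = √(L × P) = √(101.6092 × 102.1632) = 101.8858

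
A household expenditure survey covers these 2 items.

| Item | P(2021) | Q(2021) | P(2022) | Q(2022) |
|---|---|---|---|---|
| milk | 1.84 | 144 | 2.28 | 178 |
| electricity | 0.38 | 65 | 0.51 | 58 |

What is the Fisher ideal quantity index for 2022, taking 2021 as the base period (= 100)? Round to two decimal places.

120.57

Laspeyres component (base-period weights):
ΣP(2021)Q(2022) = 1.84×178 + 0.38×58 = 327.52 + 22.04 = 349.56
ΣP(2021)Q(2021) = 1.84×144 + 0.38×65 = 264.96 + 24.7 = 289.66
L = 349.56 / 289.66 × 100 = 120.6794
Paasche component (current-period weights):
ΣP(2022)Q(2022) = 2.28×178 + 0.51×58 = 405.84 + 29.58 = 435.42
ΣP(2022)Q(2021) = 2.28×144 + 0.51×65 = 328.32 + 33.15 = 361.47
P = 435.42 / 361.47 × 100 = 120.4581
Fisher = √(L × P) = √(120.6794 × 120.4581) = 120.5687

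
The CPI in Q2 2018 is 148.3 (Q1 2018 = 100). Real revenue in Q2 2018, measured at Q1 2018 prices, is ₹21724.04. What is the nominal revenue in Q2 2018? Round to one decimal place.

Nominal = Real × (Index/100) = 21724.04 × (148.3/100)
        = 21724.04 × 1.483 = 32216.7513

32216.8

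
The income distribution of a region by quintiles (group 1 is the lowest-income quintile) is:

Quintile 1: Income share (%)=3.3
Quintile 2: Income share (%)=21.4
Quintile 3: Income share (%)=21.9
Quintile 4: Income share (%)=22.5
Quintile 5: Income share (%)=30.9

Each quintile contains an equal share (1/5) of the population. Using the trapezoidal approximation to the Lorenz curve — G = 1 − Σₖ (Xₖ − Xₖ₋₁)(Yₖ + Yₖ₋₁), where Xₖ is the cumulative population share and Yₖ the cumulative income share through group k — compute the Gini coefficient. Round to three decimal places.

0.225

Cumulative income shares Yₖ: 0.0330, 0.2470, 0.4660, 0.6910, 1.0000
Σ (Xₖ−Xₖ₋₁)(Yₖ+Yₖ₋₁) = (1/5)(0.0330+0.0000) + (1/5)(0.2470+0.0330) + (1/5)(0.4660+0.2470) + (1/5)(0.6910+0.4660) + (1/5)(1.0000+0.6910)
  = 0.0066 + 0.0560 + 0.1426 + 0.2314 + 0.3382 = 0.7748
G = 1 − 0.7748 = 0.2252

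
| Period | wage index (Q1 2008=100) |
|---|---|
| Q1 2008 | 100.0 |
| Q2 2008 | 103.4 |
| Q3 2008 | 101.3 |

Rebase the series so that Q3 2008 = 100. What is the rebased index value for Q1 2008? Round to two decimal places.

Rebased(Q1 2008) = 100.0 / 101.3 × 100 = 98.7167

98.72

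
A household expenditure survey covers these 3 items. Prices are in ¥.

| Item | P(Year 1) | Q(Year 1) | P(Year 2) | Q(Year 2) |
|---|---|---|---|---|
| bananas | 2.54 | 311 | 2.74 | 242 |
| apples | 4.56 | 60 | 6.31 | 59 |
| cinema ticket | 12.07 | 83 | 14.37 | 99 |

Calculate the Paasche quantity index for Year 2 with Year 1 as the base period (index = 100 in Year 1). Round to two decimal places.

Paasche quantity index uses current-period prices as weights.
ΣP(Year 2)·Q(Year 2) = 2.74×242 + 6.31×59 + 14.37×99 = 663.08 + 372.29 + 1422.63 = 2458
ΣP(Year 2)·Q(Year 1) = 2.74×311 + 6.31×60 + 14.37×83 = 852.14 + 378.6 + 1192.71 = 2423.45
Index = 2458 / 2423.45 × 100 = 101.4257

101.43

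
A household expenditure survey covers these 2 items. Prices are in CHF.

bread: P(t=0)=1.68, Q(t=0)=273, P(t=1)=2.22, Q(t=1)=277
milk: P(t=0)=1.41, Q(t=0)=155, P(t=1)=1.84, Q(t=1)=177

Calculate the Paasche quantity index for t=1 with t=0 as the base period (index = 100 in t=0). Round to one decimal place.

Paasche quantity index uses current-period prices as weights.
ΣP(t=1)·Q(t=1) = 2.22×277 + 1.84×177 = 614.94 + 325.68 = 940.62
ΣP(t=1)·Q(t=0) = 2.22×273 + 1.84×155 = 606.06 + 285.2 = 891.26
Index = 940.62 / 891.26 × 100 = 105.5382

105.5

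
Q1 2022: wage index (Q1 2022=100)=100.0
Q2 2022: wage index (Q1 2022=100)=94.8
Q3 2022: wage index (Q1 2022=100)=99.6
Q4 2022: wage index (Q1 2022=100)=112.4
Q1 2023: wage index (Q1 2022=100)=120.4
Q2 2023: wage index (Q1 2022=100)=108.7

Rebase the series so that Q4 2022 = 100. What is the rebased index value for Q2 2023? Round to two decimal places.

96.71

Rebased(Q2 2023) = 108.7 / 112.4 × 100 = 96.7082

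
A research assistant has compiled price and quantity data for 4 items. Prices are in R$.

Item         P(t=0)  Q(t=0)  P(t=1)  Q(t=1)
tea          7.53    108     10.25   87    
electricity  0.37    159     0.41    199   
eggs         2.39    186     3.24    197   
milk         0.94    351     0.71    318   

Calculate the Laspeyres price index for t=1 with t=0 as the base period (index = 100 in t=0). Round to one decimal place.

Laspeyres price index uses base-period quantities as weights.
ΣP(t=1)·Q(t=0) = 10.25×108 + 0.41×159 + 3.24×186 + 0.71×351 = 1107 + 65.19 + 602.64 + 249.21 = 2024.04
ΣP(t=0)·Q(t=0) = 7.53×108 + 0.37×159 + 2.39×186 + 0.94×351 = 813.24 + 58.83 + 444.54 + 329.94 = 1646.55
Index = 2024.04 / 1646.55 × 100 = 122.9261

122.9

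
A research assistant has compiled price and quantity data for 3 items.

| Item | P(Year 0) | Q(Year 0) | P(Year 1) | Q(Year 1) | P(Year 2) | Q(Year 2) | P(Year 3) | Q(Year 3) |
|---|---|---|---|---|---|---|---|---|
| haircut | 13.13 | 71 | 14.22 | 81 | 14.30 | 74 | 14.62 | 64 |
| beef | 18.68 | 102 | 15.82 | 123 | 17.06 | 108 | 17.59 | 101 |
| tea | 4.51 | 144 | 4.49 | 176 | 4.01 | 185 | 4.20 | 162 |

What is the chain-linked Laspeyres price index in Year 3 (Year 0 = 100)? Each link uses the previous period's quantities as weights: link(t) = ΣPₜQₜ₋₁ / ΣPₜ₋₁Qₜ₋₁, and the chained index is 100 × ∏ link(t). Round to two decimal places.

Link Year 0→Year 1:
ΣP(Year 1)Q(Year 0) = 14.22×71 + 15.82×102 + 4.49×144 = 1009.62 + 1613.64 + 646.56 = 3269.82
ΣP(Year 0)Q(Year 0) = 13.13×71 + 18.68×102 + 4.51×144 = 932.23 + 1905.36 + 649.44 = 3487.03
link = 3269.82/3487.03 = 0.937709
Link Year 1→Year 2:
ΣP(Year 2)Q(Year 1) = 14.30×81 + 17.06×123 + 4.01×176 = 1158.3 + 2098.38 + 705.76 = 3962.44
ΣP(Year 1)Q(Year 1) = 14.22×81 + 15.82×123 + 4.49×176 = 1151.82 + 1945.86 + 790.24 = 3887.92
link = 3962.44/3887.92 = 1.019167
Link Year 2→Year 3:
ΣP(Year 3)Q(Year 2) = 14.62×74 + 17.59×108 + 4.20×185 = 1081.88 + 1899.72 + 777 = 3758.6
ΣP(Year 2)Q(Year 2) = 14.30×74 + 17.06×108 + 4.01×185 = 1058.2 + 1842.48 + 741.85 = 3642.53
link = 3758.6/3642.53 = 1.031865
Chained index = 100 × 0.937709 × 1.019167 × 1.031865 = 98.6135

98.61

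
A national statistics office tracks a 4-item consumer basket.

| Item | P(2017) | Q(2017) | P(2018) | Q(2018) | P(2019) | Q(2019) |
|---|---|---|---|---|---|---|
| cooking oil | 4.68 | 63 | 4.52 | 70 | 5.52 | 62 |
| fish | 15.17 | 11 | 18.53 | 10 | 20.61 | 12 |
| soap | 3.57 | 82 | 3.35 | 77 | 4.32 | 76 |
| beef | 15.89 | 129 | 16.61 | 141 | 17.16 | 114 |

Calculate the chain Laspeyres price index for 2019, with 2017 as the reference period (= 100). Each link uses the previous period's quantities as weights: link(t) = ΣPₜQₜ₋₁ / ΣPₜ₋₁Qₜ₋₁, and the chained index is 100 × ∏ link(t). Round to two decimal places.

Link 2017→2018:
ΣP(2018)Q(2017) = 4.52×63 + 18.53×11 + 3.35×82 + 16.61×129 = 284.76 + 203.83 + 274.7 + 2142.69 = 2905.98
ΣP(2017)Q(2017) = 4.68×63 + 15.17×11 + 3.57×82 + 15.89×129 = 294.84 + 166.87 + 292.74 + 2049.81 = 2804.26
link = 2905.98/2804.26 = 1.036273
Link 2018→2019:
ΣP(2019)Q(2018) = 5.52×70 + 20.61×10 + 4.32×77 + 17.16×141 = 386.4 + 206.1 + 332.64 + 2419.56 = 3344.7
ΣP(2018)Q(2018) = 4.52×70 + 18.53×10 + 3.35×77 + 16.61×141 = 316.4 + 185.3 + 257.95 + 2342.01 = 3101.66
link = 3344.7/3101.66 = 1.078358
Chained index = 100 × 1.036273 × 1.078358 = 111.7474

111.75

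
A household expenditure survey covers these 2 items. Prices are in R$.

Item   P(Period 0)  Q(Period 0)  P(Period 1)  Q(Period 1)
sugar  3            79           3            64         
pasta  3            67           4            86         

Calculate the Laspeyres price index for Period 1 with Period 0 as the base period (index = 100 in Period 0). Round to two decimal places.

Laspeyres price index uses base-period quantities as weights.
ΣP(Period 1)·Q(Period 0) = 3×79 + 4×67 = 237 + 268 = 505
ΣP(Period 0)·Q(Period 0) = 3×79 + 3×67 = 237 + 201 = 438
Index = 505 / 438 × 100 = 115.2968

115.30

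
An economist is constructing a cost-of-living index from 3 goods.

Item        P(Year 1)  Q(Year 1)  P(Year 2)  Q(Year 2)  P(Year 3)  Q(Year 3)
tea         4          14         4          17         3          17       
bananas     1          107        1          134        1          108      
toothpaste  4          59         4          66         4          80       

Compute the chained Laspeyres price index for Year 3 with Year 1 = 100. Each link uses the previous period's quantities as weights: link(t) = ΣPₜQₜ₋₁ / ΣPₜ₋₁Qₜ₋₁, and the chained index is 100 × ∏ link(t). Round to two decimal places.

96.35

Link Year 1→Year 2:
ΣP(Year 2)Q(Year 1) = 4×14 + 1×107 + 4×59 = 56 + 107 + 236 = 399
ΣP(Year 1)Q(Year 1) = 4×14 + 1×107 + 4×59 = 56 + 107 + 236 = 399
link = 399/399 = 1.000000
Link Year 2→Year 3:
ΣP(Year 3)Q(Year 2) = 3×17 + 1×134 + 4×66 = 51 + 134 + 264 = 449
ΣP(Year 2)Q(Year 2) = 4×17 + 1×134 + 4×66 = 68 + 134 + 264 = 466
link = 449/466 = 0.963519
Chained index = 100 × 1.000000 × 0.963519 = 96.3519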